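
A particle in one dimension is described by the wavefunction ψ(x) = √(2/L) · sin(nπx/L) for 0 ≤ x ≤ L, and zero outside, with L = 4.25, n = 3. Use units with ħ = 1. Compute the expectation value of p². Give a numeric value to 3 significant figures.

4.92

p² ψ = −ħ² d²ψ/dx²; ⟨p²⟩ = −ħ² ∫ ψ*·ψ'' dx.
d/dx sin(nπx/L) = (nπ/L)·cos(nπx/L) and d²/dx² sin(nπx/L) = −(nπ/L)²·sin(nπx/L); on 0 ≤ x ≤ L, ∫sin²(nπx/L) dx = L/2 and ∫sin(nπx/L)·cos(nπx/L) dx = 0.
⟨p²⟩ = 4.9177.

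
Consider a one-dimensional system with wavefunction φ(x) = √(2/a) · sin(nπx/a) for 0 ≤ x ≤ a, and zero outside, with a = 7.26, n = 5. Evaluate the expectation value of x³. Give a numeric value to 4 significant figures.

94.50

⟨x³⟩ = ∫ x³·|φ|² dx (integrals over the domain).
With sin²θ = (1 − cos2θ)/2 on 0 ≤ x ≤ a: ∫sin²(nπx/a) dx = a/2, ∫x·sin²(nπx/a) dx = a²/4, ∫x²·sin²(nπx/a) dx = a³·(1/6 − 1/(4n²π²)); higher powers xᵏ the same way, integrating xᵏ·cos(2nπx/a) by parts.
⟨x³⟩ = 94.501.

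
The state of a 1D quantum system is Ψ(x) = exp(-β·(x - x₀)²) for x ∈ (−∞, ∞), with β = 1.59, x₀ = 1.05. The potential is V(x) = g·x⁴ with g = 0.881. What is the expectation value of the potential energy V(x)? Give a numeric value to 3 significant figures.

2.05

⟨V⟩ = ∫ V(x)·|Ψ|² dx / ∫|Ψ|² dx.
Gaussian moments (u = x − x₀): ∫u^(2j)·e^(−2βu²) du = (2j−1)!!/(4β)^j · √(π/(2β)), odd powers integrate to 0; here √(π/(2β)) = 0.99394.
State is unnormalized: ∫|Ψ|² dx = 0.99394, and ∫Ψ*·V(x)·Ψ dx = 2.0401, so ⟨V⟩ = 2.0401 / 0.99394.
⟨V⟩ = 2.0525.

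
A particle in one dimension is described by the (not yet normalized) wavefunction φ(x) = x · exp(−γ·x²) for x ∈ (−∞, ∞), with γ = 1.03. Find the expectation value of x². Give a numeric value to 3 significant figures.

0.728

⟨x²⟩ = ∫ x²·|φ|² dx / ∫|φ|² dx (integrals over the domain).
Expand each integrand as polynomial × e^(−2γx²) and use ∫x^(2j)·e^(−2γx²) dx = (2j−1)!!/(4γ)^j · √(π/(2γ)), odd powers → 0; here √(π/(2γ)) = 1.2349.
State is unnormalized: ∫|φ|² dx = 0.29974, and ∫φ*·x²·φ dx = 0.21826, so ⟨x²⟩ = 0.21826 / 0.29974.
⟨x²⟩ = 0.72816.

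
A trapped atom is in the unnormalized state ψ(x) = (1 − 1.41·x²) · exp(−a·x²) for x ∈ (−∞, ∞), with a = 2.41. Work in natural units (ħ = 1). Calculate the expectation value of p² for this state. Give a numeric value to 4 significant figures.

4.505

p² ψ = −ħ² d²ψ/dx²; ⟨p²⟩ = −ħ² ∫ ψ*·ψ'' dx / ∫|ψ|² dx.
Expand each integrand as polynomial × e^(−2ax²) and use ∫x^(2j)·e^(−2ax²) dx = (2j−1)!!/(4a)^j · √(π/(2a)), odd powers → 0; here √(π/(2a)) = 0.80733. Differentiate with the product rule, d/dx e^(−ax²) = −2ax·e^(−ax²).
State is unnormalized: ∫|ψ|² dx = 0.62298, and ∫ψ*·(−ħ² ψ'') dx = 2.8062, so ⟨p²⟩ = 2.8062 / 0.62298.
⟨p²⟩ = 4.5045.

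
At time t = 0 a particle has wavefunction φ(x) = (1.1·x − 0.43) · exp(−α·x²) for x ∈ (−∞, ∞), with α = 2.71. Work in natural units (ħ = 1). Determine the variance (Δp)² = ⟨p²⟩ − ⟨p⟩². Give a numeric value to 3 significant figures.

Compute ⟨p⟩ and ⟨p²⟩ separately; (Δp)² = ⟨p²⟩ − ⟨p⟩².
Expand each integrand as polynomial × e^(−2αx²) and use ∫x^(2j)·e^(−2αx²) dx = (2j−1)!!/(4α)^j · √(π/(2α)), odd powers → 0; here √(π/(2α)) = 0.76133. Differentiate with the product rule, d/dx e^(−αx²) = −2αx·e^(−αx²).
Normalization: ∫|φ|² dx = 0.22575.
⟨p⟩ = 0.0000 and ⟨p²⟩ = 4.7503.
(Δp)² = 4.7503 − (0.0000)² = 4.7503.

4.75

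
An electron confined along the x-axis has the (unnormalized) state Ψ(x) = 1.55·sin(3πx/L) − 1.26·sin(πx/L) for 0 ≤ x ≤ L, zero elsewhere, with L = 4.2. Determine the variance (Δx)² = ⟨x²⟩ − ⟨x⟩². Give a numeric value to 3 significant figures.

0.399

Compute ⟨x⟩ and ⟨x²⟩ separately, then (Δx)² = ⟨x²⟩ − ⟨x⟩².
On 0 ≤ x ≤ L (j ≠ l): ∫sin²(jπx/L) dx = L/2, ∫sin(jπx/L)·sin(lπx/L) dx = 0; diagonal moments ∫x·sin²(jπx/L) dx = L²/4, ∫x²·sin²(jπx/L) dx = L³·(1/6 − 1/(4j²π²)); cross terms ∫x·sin(jπx/L)·sin(lπx/L) dx = 0 for j + l even and −4jlL²/(π²(j² − l²)²) for j + l odd, ∫x²·sin(jπx/L)·sin(lπx/L) dx = (−1)^(j+l)·4jlL³/(π²(j² − l²)²); higher powers the same way via product-to-sum and parts.
Normalization: ∫|Ψ|² dx = 8.3792.
⟨x⟩ = 2.1000 and ⟨x²⟩ = 4.8085.
(Δx)² = 4.8085 − (2.1000)² = 0.39853.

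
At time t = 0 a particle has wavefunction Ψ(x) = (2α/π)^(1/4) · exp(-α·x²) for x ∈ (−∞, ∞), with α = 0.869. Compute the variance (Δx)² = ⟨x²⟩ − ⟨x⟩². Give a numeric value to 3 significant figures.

0.288

Compute ⟨x⟩ and ⟨x²⟩ separately, then (Δx)² = ⟨x²⟩ − ⟨x⟩².
Gaussian moments: ∫x^(2j)·e^(−2αx²) dx = (2j−1)!!/(4α)^j · √(π/(2α)), odd powers integrate to 0; here √(π/(2α)) = 1.3445.
⟨x⟩ = 0.0000 and ⟨x²⟩ = 0.28769.
(Δx)² = 0.28769 − (0.0000)² = 0.28769.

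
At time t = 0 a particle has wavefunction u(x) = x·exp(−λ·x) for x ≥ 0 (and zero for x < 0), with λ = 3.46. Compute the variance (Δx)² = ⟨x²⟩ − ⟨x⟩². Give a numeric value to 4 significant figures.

0.06265

Compute ⟨x⟩ and ⟨x²⟩ separately, then (Δx)² = ⟨x²⟩ − ⟨x⟩².
Every integrand reduces to terms xʲ·e^(−2λx) on [0, ∞); use ∫₀^∞ xʲ·e^(−2λx) dx = j!/(2λ)^(j+1).
Normalization: ∫|u|² dx = 0.0060355.
⟨x⟩ = 0.43353 and ⟨x²⟩ = 0.25059.
(Δx)² = 0.25059 − (0.43353)² = 0.062648.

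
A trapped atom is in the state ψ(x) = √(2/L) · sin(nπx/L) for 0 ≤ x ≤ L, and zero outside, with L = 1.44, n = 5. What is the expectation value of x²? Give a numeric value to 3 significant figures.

0.687

⟨x²⟩ = ∫ x²·|ψ|² dx (integrals over the domain).
With sin²θ = (1 − cos2θ)/2 on 0 ≤ x ≤ L: ∫sin²(nπx/L) dx = L/2, ∫x·sin²(nπx/L) dx = L²/4, ∫x²·sin²(nπx/L) dx = L³·(1/6 − 1/(4n²π²)); higher powers xᵏ the same way, integrating xᵏ·cos(2nπx/L) by parts.
⟨x²⟩ = 0.68700.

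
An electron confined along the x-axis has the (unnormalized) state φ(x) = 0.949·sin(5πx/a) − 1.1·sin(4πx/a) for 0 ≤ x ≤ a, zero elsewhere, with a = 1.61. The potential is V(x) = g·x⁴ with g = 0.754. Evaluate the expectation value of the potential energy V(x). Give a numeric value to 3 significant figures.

⟨V⟩ = ∫ V(x)·|φ|² dx / ∫|φ|² dx.
On 0 ≤ x ≤ a (j ≠ l): ∫sin²(jπx/a) dx = a/2, ∫sin(jπx/a)·sin(lπx/a) dx = 0; diagonal moments ∫x·sin²(jπx/a) dx = a²/4, ∫x²·sin²(jπx/a) dx = a³·(1/6 − 1/(4j²π²)); cross terms ∫x·sin(jπx/a)·sin(lπx/a) dx = 0 for j + l even and −4jla²/(π²(j² − l²)²) for j + l odd, ∫x²·sin(jπx/a)·sin(lπx/a) dx = (−1)^(j+l)·4jla³/(π²(j² − l²)²); higher powers the same way via product-to-sum and parts.
State is unnormalized: ∫|φ|² dx = 1.6990, and ∫φ*·V(x)·φ dx = 2.9864, so ⟨V⟩ = 2.9864 / 1.6990.
⟨V⟩ = 1.7577.

1.76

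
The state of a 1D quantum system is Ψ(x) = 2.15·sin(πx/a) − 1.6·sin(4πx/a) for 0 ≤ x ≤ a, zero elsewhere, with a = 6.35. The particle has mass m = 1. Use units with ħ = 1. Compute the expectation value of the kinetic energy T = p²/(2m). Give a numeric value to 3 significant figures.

0.777

T = −(ħ²/2m) d²/dx², so ⟨T⟩ = −(ħ²/2m) ∫ Ψ*·Ψ'' dx / ∫|Ψ|² dx; with m = 1.
d²/dx² sin(jπx/a) = −(jπ/a)²·sin(jπx/a); on 0 ≤ x ≤ a, ∫sin²(jπx/a) dx = a/2 and ∫sin(jπx/a)·sin(lπx/a) dx = 0 for j ≠ l, so only diagonal terms survive in ∫|Ψ|² and ∫Ψ·Ψ″; ∫Ψ·Ψ′ dx = [Ψ²/2] between the walls = 0.
State is unnormalized: ∫|Ψ|² dx = 22.804, and ∫Ψ*·(−ħ²/2m · Ψ'') dx = 17.712, so ⟨T⟩ = 17.712 / 22.804.
⟨T⟩ = 0.77668.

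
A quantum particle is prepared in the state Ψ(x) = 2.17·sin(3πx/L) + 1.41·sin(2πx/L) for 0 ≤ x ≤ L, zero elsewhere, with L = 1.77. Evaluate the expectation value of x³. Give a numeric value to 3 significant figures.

⟨x³⟩ = ∫ x³·|Ψ|² dx / ∫|Ψ|² dx (integrals over the domain).
On 0 ≤ x ≤ L (j ≠ l): ∫sin²(jπx/L) dx = L/2, ∫sin(jπx/L)·sin(lπx/L) dx = 0; diagonal moments ∫x·sin²(jπx/L) dx = L²/4, ∫x²·sin²(jπx/L) dx = L³·(1/6 − 1/(4j²π²)); cross terms ∫x·sin(jπx/L)·sin(lπx/L) dx = 0 for j + l even and −4jlL²/(π²(j² − l²)²) for j + l odd, ∫x²·sin(jπx/L)·sin(lπx/L) dx = (−1)^(j+l)·4jlL³/(π²(j² − l²)²); higher powers the same way via product-to-sum and parts.
State is unnormalized: ∫|Ψ|² dx = 5.9268, and ∫Ψ*·x³·Ψ dx = 2.7664, so ⟨x³⟩ = 2.7664 / 5.9268.
⟨x³⟩ = 0.46676.

0.467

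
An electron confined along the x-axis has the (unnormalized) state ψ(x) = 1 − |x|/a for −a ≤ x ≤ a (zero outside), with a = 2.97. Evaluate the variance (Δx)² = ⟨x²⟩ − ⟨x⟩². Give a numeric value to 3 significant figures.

Compute ⟨x⟩ and ⟨x²⟩ separately, then (Δx)² = ⟨x²⟩ − ⟨x⟩².
ψ is even, so ∫ over [−a, a] = 2∫₀ᵃ with ψ = 1 − x/a there: ∫₀ᵃ (1 − x/a)² dx = a/3, ∫₀ᵃ x²(1 − x/a)² dx = a³/30, ∫₀ᵃ x⁴(1 − x/a)² dx = a⁵/105.
Normalization: ∫|ψ|² dx = 1.9800.
⟨x⟩ = 0.0000 and ⟨x²⟩ = 0.88209.
(Δx)² = 0.88209 − (0.0000)² = 0.88209.

0.882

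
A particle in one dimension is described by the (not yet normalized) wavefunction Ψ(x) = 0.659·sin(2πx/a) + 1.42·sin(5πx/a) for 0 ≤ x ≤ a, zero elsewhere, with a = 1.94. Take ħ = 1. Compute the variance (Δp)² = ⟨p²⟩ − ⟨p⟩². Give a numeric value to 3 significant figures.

55.8

Compute ⟨p⟩ and ⟨p²⟩ separately; (Δp)² = ⟨p²⟩ − ⟨p⟩².
d²/dx² sin(jπx/a) = −(jπ/a)²·sin(jπx/a); on 0 ≤ x ≤ a, ∫sin²(jπx/a) dx = a/2 and ∫sin(jπx/a)·sin(lπx/a) dx = 0 for j ≠ l, so only diagonal terms survive in ∫|Ψ|² and ∫Ψ·Ψ″; ∫Ψ·Ψ′ dx = [Ψ²/2] between the walls = 0.
Normalization: ∫|Ψ|² dx = 2.3772.
⟨p⟩ = 0.0000 and ⟨p²⟩ = 55.801.
(Δp)² = 55.801 − (0.0000)² = 55.801.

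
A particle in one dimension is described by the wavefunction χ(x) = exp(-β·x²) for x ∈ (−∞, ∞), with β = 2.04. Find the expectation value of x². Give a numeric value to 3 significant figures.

⟨x²⟩ = ∫ x²·|χ|² dx / ∫|χ|² dx (integrals over the domain).
Gaussian moments: ∫x^(2j)·e^(−2βx²) dx = (2j−1)!!/(4β)^j · √(π/(2β)), odd powers integrate to 0; here √(π/(2β)) = 0.87750.
State is unnormalized: ∫|χ|² dx = 0.87750, and ∫χ*·x²·χ dx = 0.10754, so ⟨x²⟩ = 0.10754 / 0.87750.
⟨x²⟩ = 0.12255.

0.123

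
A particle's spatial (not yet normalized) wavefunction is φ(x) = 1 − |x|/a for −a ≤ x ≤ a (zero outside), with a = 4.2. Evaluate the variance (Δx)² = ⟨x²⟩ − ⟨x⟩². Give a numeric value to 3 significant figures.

1.76

Compute ⟨x⟩ and ⟨x²⟩ separately, then (Δx)² = ⟨x²⟩ − ⟨x⟩².
φ is even, so ∫ over [−a, a] = 2∫₀ᵃ with φ = 1 − x/a there: ∫₀ᵃ (1 − x/a)² dx = a/3, ∫₀ᵃ x²(1 − x/a)² dx = a³/30, ∫₀ᵃ x⁴(1 − x/a)² dx = a⁵/105.
Normalization: ∫|φ|² dx = 2.8000.
⟨x⟩ = 0.0000 and ⟨x²⟩ = 1.7640.
(Δx)² = 1.7640 − (0.0000)² = 1.7640.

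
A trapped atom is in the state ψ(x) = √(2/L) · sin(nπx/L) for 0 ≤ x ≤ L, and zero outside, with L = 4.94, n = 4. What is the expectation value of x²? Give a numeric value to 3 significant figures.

8.06

⟨x²⟩ = ∫ x²·|ψ|² dx (integrals over the domain).
With sin²θ = (1 − cos2θ)/2 on 0 ≤ x ≤ L: ∫sin²(nπx/L) dx = L/2, ∫x·sin²(nπx/L) dx = L²/4, ∫x²·sin²(nπx/L) dx = L³·(1/6 − 1/(4n²π²)); higher powers xᵏ the same way, integrating xᵏ·cos(2nπx/L) by parts.
⟨x²⟩ = 8.0573.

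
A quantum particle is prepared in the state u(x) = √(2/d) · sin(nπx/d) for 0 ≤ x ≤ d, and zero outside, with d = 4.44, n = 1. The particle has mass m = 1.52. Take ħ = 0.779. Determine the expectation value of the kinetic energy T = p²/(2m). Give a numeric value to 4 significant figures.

0.09994

T = −(ħ²/2m) d²/dx², so ⟨T⟩ = −(ħ²/2m) ∫ u*·u'' dx; with m = 1.52.
d/dx sin(nπx/d) = (nπ/d)·cos(nπx/d) and d²/dx² sin(nπx/d) = −(nπ/d)²·sin(nπx/d); on 0 ≤ x ≤ d, ∫sin²(nπx/d) dx = d/2 and ∫sin(nπx/d)·cos(nπx/d) dx = 0.
⟨T⟩ = 0.099939.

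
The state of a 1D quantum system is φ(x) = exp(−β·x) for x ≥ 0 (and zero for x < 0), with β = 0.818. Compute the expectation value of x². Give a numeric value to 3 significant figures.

0.747

⟨x²⟩ = ∫ x²·|φ|² dx / ∫|φ|² dx (integrals over the domain).
Every integrand reduces to terms xʲ·e^(−2βx) on [0, ∞); use ∫₀^∞ xʲ·e^(−2βx) dx = j!/(2β)^(j+1).
State is unnormalized: ∫|φ|² dx = 0.61125, and ∫φ*·x²·φ dx = 0.45675, so ⟨x²⟩ = 0.45675 / 0.61125.
⟨x²⟩ = 0.74725.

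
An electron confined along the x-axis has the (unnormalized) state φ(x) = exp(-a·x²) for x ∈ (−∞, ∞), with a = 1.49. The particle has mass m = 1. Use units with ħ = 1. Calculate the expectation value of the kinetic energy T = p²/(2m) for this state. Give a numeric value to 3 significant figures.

T = −(ħ²/2m) d²/dx², so ⟨T⟩ = −(ħ²/2m) ∫ φ*·φ'' dx / ∫|φ|² dx; with m = 1.
Gaussian moments: ∫x^(2j)·e^(−2ax²) dx = (2j−1)!!/(4a)^j · √(π/(2a)), odd powers integrate to 0; here √(π/(2a)) = 1.0268. Derivatives: d/dx e^(−ax²) = −2ax·e^(−ax²), d²/dx² e^(−ax²) = (4a²x² − 2a)·e^(−ax²).
State is unnormalized: ∫|φ|² dx = 1.0268, and ∫φ*·(−ħ²/2m · φ'') dx = 0.76493, so ⟨T⟩ = 0.76493 / 1.0268.
⟨T⟩ = 0.74500.

0.745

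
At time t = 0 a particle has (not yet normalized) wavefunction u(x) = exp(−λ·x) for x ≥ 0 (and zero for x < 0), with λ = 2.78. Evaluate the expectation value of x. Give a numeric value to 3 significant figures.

⟨x⟩ = ∫ x·|u|² dx / ∫|u|² dx (integrals over the domain).
Every integrand reduces to terms xʲ·e^(−2λx) on [0, ∞); use ∫₀^∞ xʲ·e^(−2λx) dx = j!/(2λ)^(j+1).
State is unnormalized: ∫|u|² dx = 0.17986, and ∫u*·x·u dx = 0.032348, so ⟨x⟩ = 0.032348 / 0.17986.
⟨x⟩ = 0.17986.

0.180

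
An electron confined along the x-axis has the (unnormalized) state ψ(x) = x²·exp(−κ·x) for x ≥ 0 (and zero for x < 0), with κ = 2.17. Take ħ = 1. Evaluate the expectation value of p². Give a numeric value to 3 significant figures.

p² ψ = −ħ² d²ψ/dx²; ⟨p²⟩ = −ħ² ∫ ψ*·ψ'' dx / ∫|ψ|² dx.
Differentiate x²·exp(−κ·x) with the product rule; every integrand then reduces to terms xʲ·e^(−2κx) on [0, ∞), with ∫₀^∞ xʲ·e^(−2κx) dx = j!/(2κ)^(j+1).
State is unnormalized: ∫|ψ|² dx = 0.015587, and ∫ψ*·(−ħ² ψ'') dx = 0.024466, so ⟨p²⟩ = 0.024466 / 0.015587.
⟨p²⟩ = 1.5696.

1.57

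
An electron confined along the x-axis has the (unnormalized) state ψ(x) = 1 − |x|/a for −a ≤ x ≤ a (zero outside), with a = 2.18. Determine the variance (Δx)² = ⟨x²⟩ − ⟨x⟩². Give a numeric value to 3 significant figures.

0.475

Compute ⟨x⟩ and ⟨x²⟩ separately, then (Δx)² = ⟨x²⟩ − ⟨x⟩².
ψ is even, so ∫ over [−a, a] = 2∫₀ᵃ with ψ = 1 − x/a there: ∫₀ᵃ (1 − x/a)² dx = a/3, ∫₀ᵃ x²(1 − x/a)² dx = a³/30, ∫₀ᵃ x⁴(1 − x/a)² dx = a⁵/105.
Normalization: ∫|ψ|² dx = 1.4533.
⟨x⟩ = 0.0000 and ⟨x²⟩ = 0.47524.
(Δx)² = 0.47524 − (0.0000)² = 0.47524.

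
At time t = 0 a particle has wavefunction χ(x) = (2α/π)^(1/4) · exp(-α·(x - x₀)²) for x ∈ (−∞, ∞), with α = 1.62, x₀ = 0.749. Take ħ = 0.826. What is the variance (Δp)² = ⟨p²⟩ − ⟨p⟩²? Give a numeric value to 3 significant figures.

1.11

Compute ⟨p⟩ and ⟨p²⟩ separately; (Δp)² = ⟨p²⟩ − ⟨p⟩².
Gaussian moments (u = x − x₀): ∫u^(2j)·e^(−2αu²) du = (2j−1)!!/(4α)^j · √(π/(2α)), odd powers integrate to 0; here √(π/(2α)) = 0.98470. Derivatives: d/dx e^(−αu²) = −2αu·e^(−αu²), d²/dx² e^(−αu²) = (4α²u² − 2α)·e^(−αu²).
⟨p⟩ = 0.0000 and ⟨p²⟩ = 1.1053.
(Δp)² = 1.1053 − (0.0000)² = 1.1053.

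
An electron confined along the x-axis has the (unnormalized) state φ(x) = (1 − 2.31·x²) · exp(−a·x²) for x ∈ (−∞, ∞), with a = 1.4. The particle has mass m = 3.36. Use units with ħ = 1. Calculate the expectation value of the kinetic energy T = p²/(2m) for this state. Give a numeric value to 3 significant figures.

0.917

T = −(ħ²/2m) d²/dx², so ⟨T⟩ = −(ħ²/2m) ∫ φ*·φ'' dx / ∫|φ|² dx; with m = 3.36.
Expand each integrand as polynomial × e^(−2ax²) and use ∫x^(2j)·e^(−2ax²) dx = (2j−1)!!/(4a)^j · √(π/(2a)), odd powers → 0; here √(π/(2a)) = 1.0592. Differentiate with the product rule, d/dx e^(−ax²) = −2ax·e^(−ax²).
State is unnormalized: ∫|φ|² dx = 0.72608, and ∫φ*·(−ħ²/2m · φ'') dx = 0.66558, so ⟨T⟩ = 0.66558 / 0.72608.
⟨T⟩ = 0.91668.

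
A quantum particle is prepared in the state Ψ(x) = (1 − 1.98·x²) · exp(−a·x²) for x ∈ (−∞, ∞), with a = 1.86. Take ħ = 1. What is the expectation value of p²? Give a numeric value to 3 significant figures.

p² Ψ = −ħ² d²Ψ/dx²; ⟨p²⟩ = −ħ² ∫ Ψ*·Ψ'' dx / ∫|Ψ|² dx.
Expand each integrand as polynomial × e^(−2ax²) and use ∫x^(2j)·e^(−2ax²) dx = (2j−1)!!/(4a)^j · √(π/(2a)), odd powers → 0; here √(π/(2a)) = 0.91897. Differentiate with the product rule, d/dx e^(−ax²) = −2ax·e^(−ax²).
State is unnormalized: ∫|Ψ|² dx = 0.62510, and ∫Ψ*·(−ħ² Ψ'') dx = 3.4665, so ⟨p²⟩ = 3.4665 / 0.62510.
⟨p²⟩ = 5.5455.

5.55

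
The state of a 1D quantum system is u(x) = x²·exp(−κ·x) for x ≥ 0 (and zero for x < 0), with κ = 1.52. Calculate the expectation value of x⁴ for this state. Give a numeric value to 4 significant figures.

⟨x⁴⟩ = ∫ x⁴·|u|² dx / ∫|u|² dx (integrals over the domain).
Every integrand reduces to terms xʲ·e^(−2κx) on [0, ∞); use ∫₀^∞ xʲ·e^(−2κx) dx = j!/(2κ)^(j+1).
State is unnormalized: ∫|u|² dx = 0.092436, and ∫u*·x⁴·u dx = 1.8183, so ⟨x⁴⟩ = 1.8183 / 0.092436.
⟨x⁴⟩ = 19.670.

19.67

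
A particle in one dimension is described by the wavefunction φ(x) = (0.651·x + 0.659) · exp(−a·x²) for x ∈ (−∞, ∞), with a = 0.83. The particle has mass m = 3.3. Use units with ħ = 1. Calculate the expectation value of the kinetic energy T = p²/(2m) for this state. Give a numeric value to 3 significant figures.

0.183

T = −(ħ²/2m) d²/dx², so ⟨T⟩ = −(ħ²/2m) ∫ φ*·φ'' dx / ∫|φ|² dx; with m = 3.3.
Expand each integrand as polynomial × e^(−2ax²) and use ∫x^(2j)·e^(−2ax²) dx = (2j−1)!!/(4a)^j · √(π/(2a)), odd powers → 0; here √(π/(2a)) = 1.3757. Differentiate with the product rule, d/dx e^(−ax²) = −2ax·e^(−ax²).
State is unnormalized: ∫|φ|² dx = 0.77304, and ∫φ*·(−ħ²/2m · φ'') dx = 0.14138, so ⟨T⟩ = 0.14138 / 0.77304.
⟨T⟩ = 0.18289.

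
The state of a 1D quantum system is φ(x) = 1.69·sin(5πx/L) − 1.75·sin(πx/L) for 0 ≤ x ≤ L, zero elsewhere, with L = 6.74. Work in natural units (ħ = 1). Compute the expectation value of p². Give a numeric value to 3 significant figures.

p² φ = −ħ² d²φ/dx²; ⟨p²⟩ = −ħ² ∫ φ*·φ'' dx / ∫|φ|² dx.
d²/dx² sin(jπx/L) = −(jπ/L)²·sin(jπx/L); on 0 ≤ x ≤ L, ∫sin²(jπx/L) dx = L/2 and ∫sin(jπx/L)·sin(lπx/L) dx = 0 for j ≠ l, so only diagonal terms survive in ∫|φ|² and ∫φ·φ″; ∫φ·φ′ dx = [φ²/2] between the walls = 0.
State is unnormalized: ∫|φ|² dx = 19.946, and ∫φ*·(−ħ² φ'') dx = 54.521, so ⟨p²⟩ = 54.521 / 19.946.
⟨p²⟩ = 2.7335.

2.73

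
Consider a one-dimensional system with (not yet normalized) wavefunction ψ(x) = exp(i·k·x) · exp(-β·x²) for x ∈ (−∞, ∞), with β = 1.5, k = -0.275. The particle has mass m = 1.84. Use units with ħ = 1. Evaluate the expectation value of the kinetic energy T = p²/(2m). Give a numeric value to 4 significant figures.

0.4282

T = −(ħ²/2m) d²/dx², so ⟨T⟩ = −(ħ²/2m) ∫ ψ*·ψ'' dx / ∫|ψ|² dx; with m = 1.84.
Gaussian moments: ∫x^(2j)·e^(−2βx²) dx = (2j−1)!!/(4β)^j · √(π/(2β)), odd powers integrate to 0; here √(π/(2β)) = 1.0233. Derivatives: ψ′ = (ik − 2βx)·ψ, ψ″ = ((ik − 2βx)² − 2β)·ψ; the odd-in-x pieces drop out.
State is unnormalized: ∫|ψ|² dx = 1.0233, and ∫ψ*·(−ħ²/2m · ψ'') dx = 0.43815, so ⟨T⟩ = 0.43815 / 1.0233.
⟨T⟩ = 0.42816.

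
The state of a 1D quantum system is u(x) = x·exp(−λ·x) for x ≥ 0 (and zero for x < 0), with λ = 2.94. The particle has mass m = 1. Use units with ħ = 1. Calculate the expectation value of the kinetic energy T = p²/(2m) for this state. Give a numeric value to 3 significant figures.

T = −(ħ²/2m) d²/dx², so ⟨T⟩ = −(ħ²/2m) ∫ u*·u'' dx / ∫|u|² dx; with m = 1.
Differentiate x·exp(−λ·x) with the product rule; every integrand then reduces to terms xʲ·e^(−2λx) on [0, ∞), with ∫₀^∞ xʲ·e^(−2λx) dx = j!/(2λ)^(j+1).
State is unnormalized: ∫|u|² dx = 0.0098378, and ∫u*·(−ħ²/2m · u'') dx = 0.042517, so ⟨T⟩ = 0.042517 / 0.0098378.
⟨T⟩ = 4.3218.

4.32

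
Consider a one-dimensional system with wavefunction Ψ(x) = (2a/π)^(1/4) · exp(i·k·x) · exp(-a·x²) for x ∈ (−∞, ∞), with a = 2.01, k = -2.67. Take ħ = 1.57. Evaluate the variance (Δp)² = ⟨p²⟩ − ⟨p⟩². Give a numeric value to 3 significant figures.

4.95

Compute ⟨p⟩ and ⟨p²⟩ separately; (Δp)² = ⟨p²⟩ − ⟨p⟩².
Gaussian moments: ∫x^(2j)·e^(−2ax²) dx = (2j−1)!!/(4a)^j · √(π/(2a)), odd powers integrate to 0; here √(π/(2a)) = 0.88402. Derivatives: Ψ′ = (ik − 2ax)·Ψ, Ψ″ = ((ik − 2ax)² − 2a)·Ψ; the odd-in-x pieces drop out.
⟨p⟩ = -4.1919 and ⟨p²⟩ = 22.526.
(Δp)² = 22.526 − (-4.1919)² = 4.9544.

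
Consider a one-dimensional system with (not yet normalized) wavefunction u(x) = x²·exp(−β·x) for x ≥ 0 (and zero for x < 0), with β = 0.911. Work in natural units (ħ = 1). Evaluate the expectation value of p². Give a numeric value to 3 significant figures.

0.277

p² u = −ħ² d²u/dx²; ⟨p²⟩ = −ħ² ∫ u*·u'' dx / ∫|u|² dx.
Differentiate x²·exp(−β·x) with the product rule; every integrand then reduces to terms xʲ·e^(−2βx) on [0, ∞), with ∫₀^∞ xʲ·e^(−2βx) dx = j!/(2β)^(j+1).
State is unnormalized: ∫|u|² dx = 1.1953, and ∫u*·(−ħ² u'') dx = 0.33066, so ⟨p²⟩ = 0.33066 / 1.1953.
⟨p²⟩ = 0.27664.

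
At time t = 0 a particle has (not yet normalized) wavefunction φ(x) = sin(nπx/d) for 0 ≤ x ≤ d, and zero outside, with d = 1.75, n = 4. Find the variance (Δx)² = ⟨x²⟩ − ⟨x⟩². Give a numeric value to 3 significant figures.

0.246

Compute ⟨x⟩ and ⟨x²⟩ separately, then (Δx)² = ⟨x²⟩ − ⟨x⟩².
With sin²θ = (1 − cos2θ)/2 on 0 ≤ x ≤ d: ∫sin²(nπx/d) dx = d/2, ∫x·sin²(nπx/d) dx = d²/4, ∫x²·sin²(nπx/d) dx = d³·(1/6 − 1/(4n²π²)); higher powers xᵏ the same way, integrating xᵏ·cos(2nπx/d) by parts.
Normalization: ∫|φ|² dx = 0.87500.
⟨x⟩ = 0.87500 and ⟨x²⟩ = 1.0111.
(Δx)² = 1.0111 − (0.87500)² = 0.24551.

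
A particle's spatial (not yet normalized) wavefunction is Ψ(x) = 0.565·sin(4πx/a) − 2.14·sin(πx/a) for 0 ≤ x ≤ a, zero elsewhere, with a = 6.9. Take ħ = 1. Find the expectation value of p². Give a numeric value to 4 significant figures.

0.4099

p² Ψ = −ħ² d²Ψ/dx²; ⟨p²⟩ = −ħ² ∫ Ψ*·Ψ'' dx / ∫|Ψ|² dx.
d²/dx² sin(jπx/a) = −(jπ/a)²·sin(jπx/a); on 0 ≤ x ≤ a, ∫sin²(jπx/a) dx = a/2 and ∫sin(jπx/a)·sin(lπx/a) dx = 0 for j ≠ l, so only diagonal terms survive in ∫|Ψ|² and ∫Ψ·Ψ″; ∫Ψ·Ψ′ dx = [Ψ²/2] between the walls = 0.
State is unnormalized: ∫|Ψ|² dx = 16.901, and ∫Ψ*·(−ħ² Ψ'') dx = 6.9282, so ⟨p²⟩ = 6.9282 / 16.901.
⟨p²⟩ = 0.40993.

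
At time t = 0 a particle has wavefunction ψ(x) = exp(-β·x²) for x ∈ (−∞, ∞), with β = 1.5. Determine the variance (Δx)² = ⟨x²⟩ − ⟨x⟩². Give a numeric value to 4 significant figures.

0.1667

Compute ⟨x⟩ and ⟨x²⟩ separately, then (Δx)² = ⟨x²⟩ − ⟨x⟩².
Gaussian moments: ∫x^(2j)·e^(−2βx²) dx = (2j−1)!!/(4β)^j · √(π/(2β)), odd powers integrate to 0; here √(π/(2β)) = 1.0233.
Normalization: ∫|ψ|² dx = 1.0233.
⟨x⟩ = 0.0000 and ⟨x²⟩ = 0.16667.
(Δx)² = 0.16667 − (0.0000)² = 0.16667.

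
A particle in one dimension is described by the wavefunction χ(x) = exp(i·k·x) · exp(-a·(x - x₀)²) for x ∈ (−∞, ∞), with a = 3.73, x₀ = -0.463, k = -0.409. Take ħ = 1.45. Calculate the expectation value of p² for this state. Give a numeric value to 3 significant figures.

p² χ = −ħ² d²χ/dx²; ⟨p²⟩ = −ħ² ∫ χ*·χ'' dx / ∫|χ|² dx.
Gaussian moments (u = x − x₀): ∫u^(2j)·e^(−2au²) du = (2j−1)!!/(4a)^j · √(π/(2a)), odd powers integrate to 0; here √(π/(2a)) = 0.64894. Derivatives: χ′ = (ik − 2au)·χ, χ″ = ((ik − 2au)² − 2a)·χ; the odd-in-u pieces drop out.
State is unnormalized: ∫|χ|² dx = 0.64894, and ∫χ*·(−ħ² χ'') dx = 5.3174, so ⟨p²⟩ = 5.3174 / 0.64894.
⟨p²⟩ = 8.1940.

8.19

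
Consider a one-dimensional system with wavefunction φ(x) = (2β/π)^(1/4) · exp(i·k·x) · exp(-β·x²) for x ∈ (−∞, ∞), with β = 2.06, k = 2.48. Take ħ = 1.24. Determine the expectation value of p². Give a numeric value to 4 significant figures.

p² φ = −ħ² d²φ/dx²; ⟨p²⟩ = −ħ² ∫ φ*·φ'' dx.
Gaussian moments: ∫x^(2j)·e^(−2βx²) dx = (2j−1)!!/(4β)^j · √(π/(2β)), odd powers integrate to 0; here √(π/(2β)) = 0.87323. Derivatives: φ′ = (ik − 2βx)·φ, φ″ = ((ik − 2βx)² − 2β)·φ; the odd-in-x pieces drop out.
⟨p²⟩ = 12.624.

12.62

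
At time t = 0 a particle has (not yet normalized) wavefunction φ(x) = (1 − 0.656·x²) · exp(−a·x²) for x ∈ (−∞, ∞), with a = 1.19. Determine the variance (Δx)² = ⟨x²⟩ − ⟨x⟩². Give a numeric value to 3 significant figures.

Compute ⟨x⟩ and ⟨x²⟩ separately, then (Δx)² = ⟨x²⟩ − ⟨x⟩².
Expand each integrand as polynomial × e^(−2ax²) and use ∫x^(2j)·e^(−2ax²) dx = (2j−1)!!/(4a)^j · √(π/(2a)), odd powers → 0; here √(π/(2a)) = 1.1489.
Normalization: ∫|φ|² dx = 0.89770.
⟨x⟩ = 0.0000 and ⟨x²⟩ = 0.12315.
(Δx)² = 0.12315 − (0.0000)² = 0.12315.

0.123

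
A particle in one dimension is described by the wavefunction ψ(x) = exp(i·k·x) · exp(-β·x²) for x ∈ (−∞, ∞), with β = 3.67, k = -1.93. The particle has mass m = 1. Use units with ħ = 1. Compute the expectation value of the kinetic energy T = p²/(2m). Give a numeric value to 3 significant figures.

3.70

T = −(ħ²/2m) d²/dx², so ⟨T⟩ = −(ħ²/2m) ∫ ψ*·ψ'' dx / ∫|ψ|² dx; with m = 1.
Gaussian moments: ∫x^(2j)·e^(−2βx²) dx = (2j−1)!!/(4β)^j · √(π/(2β)), odd powers integrate to 0; here √(π/(2β)) = 0.65422. Derivatives: ψ′ = (ik − 2βx)·ψ, ψ″ = ((ik − 2βx)² − 2β)·ψ; the odd-in-x pieces drop out.
State is unnormalized: ∫|ψ|² dx = 0.65422, and ∫ψ*·(−ħ²/2m · ψ'') dx = 2.4190, so ⟨T⟩ = 2.4190 / 0.65422.
⟨T⟩ = 3.6975.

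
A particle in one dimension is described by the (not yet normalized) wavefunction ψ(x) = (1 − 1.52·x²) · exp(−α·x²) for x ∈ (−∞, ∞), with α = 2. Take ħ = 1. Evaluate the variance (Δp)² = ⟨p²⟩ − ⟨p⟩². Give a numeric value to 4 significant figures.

Compute ⟨p⟩ and ⟨p²⟩ separately; (Δp)² = ⟨p²⟩ − ⟨p⟩².
Expand each integrand as polynomial × e^(−2αx²) and use ∫x^(2j)·e^(−2αx²) dx = (2j−1)!!/(4α)^j · √(π/(2α)), odd powers → 0; here √(π/(2α)) = 0.88623. Differentiate with the product rule, d/dx e^(−αx²) = −2αx·e^(−αx²).
Normalization: ∫|ψ|² dx = 0.64544.
⟨p⟩ = 0.0000 and ⟨p²⟩ = 4.4836.
(Δp)² = 4.4836 − (0.0000)² = 4.4836.

4.484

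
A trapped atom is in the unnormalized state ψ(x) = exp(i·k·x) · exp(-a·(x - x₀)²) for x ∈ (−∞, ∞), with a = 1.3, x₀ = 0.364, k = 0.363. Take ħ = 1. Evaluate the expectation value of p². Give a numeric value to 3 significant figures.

1.43

p² ψ = −ħ² d²ψ/dx²; ⟨p²⟩ = −ħ² ∫ ψ*·ψ'' dx / ∫|ψ|² dx.
Gaussian moments (u = x − x₀): ∫u^(2j)·e^(−2au²) du = (2j−1)!!/(4a)^j · √(π/(2a)), odd powers integrate to 0; here √(π/(2a)) = 1.0992. Derivatives: ψ′ = (ik − 2au)·ψ, ψ″ = ((ik − 2au)² − 2a)·ψ; the odd-in-u pieces drop out.
State is unnormalized: ∫|ψ|² dx = 1.0992, and ∫ψ*·(−ħ² ψ'') dx = 1.5738, so ⟨p²⟩ = 1.5738 / 1.0992.
⟨p²⟩ = 1.4318.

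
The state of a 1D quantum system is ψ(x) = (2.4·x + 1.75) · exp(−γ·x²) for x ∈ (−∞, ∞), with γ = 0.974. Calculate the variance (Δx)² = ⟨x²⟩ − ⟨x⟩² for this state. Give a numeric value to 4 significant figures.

0.1984

Compute ⟨x⟩ and ⟨x²⟩ separately, then (Δx)² = ⟨x²⟩ − ⟨x⟩².
Expand each integrand as polynomial × e^(−2γx²) and use ∫x^(2j)·e^(−2γx²) dx = (2j−1)!!/(4γ)^j · √(π/(2γ)), odd powers → 0; here √(π/(2γ)) = 1.2699.
Normalization: ∫|ψ|² dx = 5.7667.
⟨x⟩ = 0.47480 and ⟨x²⟩ = 0.42381.
(Δx)² = 0.42381 − (0.47480)² = 0.19837.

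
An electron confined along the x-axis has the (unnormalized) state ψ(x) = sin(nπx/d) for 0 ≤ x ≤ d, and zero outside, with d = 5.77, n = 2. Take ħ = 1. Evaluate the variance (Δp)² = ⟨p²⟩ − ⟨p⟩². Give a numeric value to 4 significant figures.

1.186

Compute ⟨p⟩ and ⟨p²⟩ separately; (Δp)² = ⟨p²⟩ − ⟨p⟩².
d/dx sin(nπx/d) = (nπ/d)·cos(nπx/d) and d²/dx² sin(nπx/d) = −(nπ/d)²·sin(nπx/d); on 0 ≤ x ≤ d, ∫sin²(nπx/d) dx = d/2 and ∫sin(nπx/d)·cos(nπx/d) dx = 0.
Normalization: ∫|ψ|² dx = 2.8850.
⟨p⟩ = 0.0000 and ⟨p²⟩ = 1.1858.
(Δp)² = 1.1858 − (0.0000)² = 1.1858.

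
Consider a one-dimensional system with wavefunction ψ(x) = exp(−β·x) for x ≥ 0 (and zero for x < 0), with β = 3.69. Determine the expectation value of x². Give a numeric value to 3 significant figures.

⟨x²⟩ = ∫ x²·|ψ|² dx / ∫|ψ|² dx (integrals over the domain).
Every integrand reduces to terms xʲ·e^(−2βx) on [0, ∞); use ∫₀^∞ xʲ·e^(−2βx) dx = j!/(2β)^(j+1).
State is unnormalized: ∫|ψ|² dx = 0.13550, and ∫ψ*·x²·ψ dx = 0.0049758, so ⟨x²⟩ = 0.0049758 / 0.13550.
⟨x²⟩ = 0.036721.

0.0367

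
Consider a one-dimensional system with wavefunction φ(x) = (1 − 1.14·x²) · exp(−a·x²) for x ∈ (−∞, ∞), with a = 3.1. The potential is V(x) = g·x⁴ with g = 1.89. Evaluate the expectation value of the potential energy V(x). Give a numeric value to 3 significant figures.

0.0165

⟨V⟩ = ∫ V(x)·|φ|² dx / ∫|φ|² dx.
Expand each integrand as polynomial × e^(−2ax²) and use ∫x^(2j)·e^(−2ax²) dx = (2j−1)!!/(4a)^j · √(π/(2a)), odd powers → 0; here √(π/(2a)) = 0.71183.
State is unnormalized: ∫|φ|² dx = 0.59900, and ∫φ*·V(x)·φ dx = 0.0098821, so ⟨V⟩ = 0.0098821 / 0.59900.
⟨V⟩ = 0.016498.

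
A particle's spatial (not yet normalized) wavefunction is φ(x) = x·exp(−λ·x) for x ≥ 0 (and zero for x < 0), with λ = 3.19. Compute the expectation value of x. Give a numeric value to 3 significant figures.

0.470

⟨x⟩ = ∫ x·|φ|² dx / ∫|φ|² dx (integrals over the domain).
Every integrand reduces to terms xʲ·e^(−2λx) on [0, ∞); use ∫₀^∞ xʲ·e^(−2λx) dx = j!/(2λ)^(j+1).
State is unnormalized: ∫|φ|² dx = 0.0077014, and ∫φ*·x·φ dx = 0.0036213, so ⟨x⟩ = 0.0036213 / 0.0077014.
⟨x⟩ = 0.47022.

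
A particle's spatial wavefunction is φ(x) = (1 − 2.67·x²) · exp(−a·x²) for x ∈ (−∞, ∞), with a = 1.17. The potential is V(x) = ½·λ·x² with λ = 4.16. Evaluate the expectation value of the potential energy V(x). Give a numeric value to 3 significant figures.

1.31

⟨V⟩ = ∫ V(x)·|φ|² dx / ∫|φ|² dx.
Expand each integrand as polynomial × e^(−2ax²) and use ∫x^(2j)·e^(−2ax²) dx = (2j−1)!!/(4a)^j · √(π/(2a)), odd powers → 0; here √(π/(2a)) = 1.1587.
State is unnormalized: ∫|φ|² dx = 0.96800, and ∫φ*·V(x)·φ dx = 1.2664, so ⟨V⟩ = 1.2664 / 0.96800.
⟨V⟩ = 1.3083.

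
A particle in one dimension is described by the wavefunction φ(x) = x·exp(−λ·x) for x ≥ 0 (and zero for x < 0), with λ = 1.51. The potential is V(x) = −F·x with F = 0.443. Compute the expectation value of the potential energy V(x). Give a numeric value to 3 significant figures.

⟨V⟩ = ∫ V(x)·|φ|² dx / ∫|φ|² dx.
Every integrand reduces to terms xʲ·e^(−2λx) on [0, ∞); use ∫₀^∞ xʲ·e^(−2λx) dx = j!/(2λ)^(j+1).
State is unnormalized: ∫|φ|² dx = 0.072612, and ∫φ*·V(x)·φ dx = -0.031954, so ⟨V⟩ = -0.031954 / 0.072612.
⟨V⟩ = -0.44007.

-0.440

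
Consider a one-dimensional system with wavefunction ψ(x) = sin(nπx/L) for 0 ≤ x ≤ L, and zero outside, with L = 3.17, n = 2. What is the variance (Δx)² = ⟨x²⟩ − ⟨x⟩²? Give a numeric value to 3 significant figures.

0.710

Compute ⟨x⟩ and ⟨x²⟩ separately, then (Δx)² = ⟨x²⟩ − ⟨x⟩².
With sin²θ = (1 − cos2θ)/2 on 0 ≤ x ≤ L: ∫sin²(nπx/L) dx = L/2, ∫x·sin²(nπx/L) dx = L²/4, ∫x²·sin²(nπx/L) dx = L³·(1/6 − 1/(4n²π²)); higher powers xᵏ the same way, integrating xᵏ·cos(2nπx/L) by parts.
Normalization: ∫|ψ|² dx = 1.5850.
⟨x⟩ = 1.5850 and ⟨x²⟩ = 3.2224.
(Δx)² = 3.2224 − (1.5850)² = 0.71014.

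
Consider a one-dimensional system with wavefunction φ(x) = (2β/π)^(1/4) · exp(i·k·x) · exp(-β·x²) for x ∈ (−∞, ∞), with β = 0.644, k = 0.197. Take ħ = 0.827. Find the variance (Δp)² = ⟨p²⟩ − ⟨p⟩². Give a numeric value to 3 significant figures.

0.440

Compute ⟨p⟩ and ⟨p²⟩ separately; (Δp)² = ⟨p²⟩ − ⟨p⟩².
Gaussian moments: ∫x^(2j)·e^(−2βx²) dx = (2j−1)!!/(4β)^j · √(π/(2β)), odd powers integrate to 0; here √(π/(2β)) = 1.5618. Derivatives: φ′ = (ik − 2βx)·φ, φ″ = ((ik − 2βx)² − 2β)·φ; the odd-in-x pieces drop out.
⟨p⟩ = 0.16292 and ⟨p²⟩ = 0.46699.
(Δp)² = 0.46699 − (0.16292)² = 0.44045.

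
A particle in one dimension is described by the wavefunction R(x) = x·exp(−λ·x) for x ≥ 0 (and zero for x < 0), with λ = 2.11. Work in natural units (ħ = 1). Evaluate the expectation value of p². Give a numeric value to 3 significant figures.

4.45

p² R = −ħ² d²R/dx²; ⟨p²⟩ = −ħ² ∫ R*·R'' dx / ∫|R|² dx.
Differentiate x·exp(−λ·x) with the product rule; every integrand then reduces to terms xʲ·e^(−2λx) on [0, ∞), with ∫₀^∞ xʲ·e^(−2λx) dx = j!/(2λ)^(j+1).
State is unnormalized: ∫|R|² dx = 0.026613, and ∫R*·(−ħ² R'') dx = 0.11848, so ⟨p²⟩ = 0.11848 / 0.026613.
⟨p²⟩ = 4.4521.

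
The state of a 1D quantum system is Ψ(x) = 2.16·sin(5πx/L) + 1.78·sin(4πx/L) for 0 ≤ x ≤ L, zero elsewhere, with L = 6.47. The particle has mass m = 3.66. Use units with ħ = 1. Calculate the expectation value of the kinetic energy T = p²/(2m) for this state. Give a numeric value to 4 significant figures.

T = −(ħ²/2m) d²/dx², so ⟨T⟩ = −(ħ²/2m) ∫ Ψ*·Ψ'' dx / ∫|Ψ|² dx; with m = 3.66.
d²/dx² sin(jπx/L) = −(jπ/L)²·sin(jπx/L); on 0 ≤ x ≤ L, ∫sin²(jπx/L) dx = L/2 and ∫sin(jπx/L)·sin(lπx/L) dx = 0 for j ≠ l, so only diagonal terms survive in ∫|Ψ|² and ∫Ψ·Ψ″; ∫Ψ·Ψ′ dx = [Ψ²/2] between the walls = 0.
State is unnormalized: ∫|Ψ|² dx = 25.343, and ∫Ψ*·(−ħ²/2m · Ψ'') dx = 17.436, so ⟨T⟩ = 17.436 / 25.343.
⟨T⟩ = 0.68799.

0.6880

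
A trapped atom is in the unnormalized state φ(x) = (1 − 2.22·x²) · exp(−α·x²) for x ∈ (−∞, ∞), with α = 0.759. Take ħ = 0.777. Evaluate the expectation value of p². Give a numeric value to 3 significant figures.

2.49

p² φ = −ħ² d²φ/dx²; ⟨p²⟩ = −ħ² ∫ φ*·φ'' dx / ∫|φ|² dx.
Expand each integrand as polynomial × e^(−2αx²) and use ∫x^(2j)·e^(−2αx²) dx = (2j−1)!!/(4α)^j · √(π/(2α)), odd powers → 0; here √(π/(2α)) = 1.4386. Differentiate with the product rule, d/dx e^(−αx²) = −2αx·e^(−αx²).
State is unnormalized: ∫|φ|² dx = 1.6423, and ∫φ*·(−ħ² φ'') dx = 4.0906, so ⟨p²⟩ = 4.0906 / 1.6423.
⟨p²⟩ = 2.4907.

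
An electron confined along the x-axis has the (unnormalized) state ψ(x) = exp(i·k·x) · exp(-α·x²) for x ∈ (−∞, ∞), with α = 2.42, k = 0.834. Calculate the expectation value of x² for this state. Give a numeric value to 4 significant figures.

0.1033

⟨x²⟩ = ∫ x²·|ψ|² dx / ∫|ψ|² dx (integrals over the domain).
Gaussian moments: ∫x^(2j)·e^(−2αx²) dx = (2j−1)!!/(4α)^j · √(π/(2α)), odd powers integrate to 0; here √(π/(2α)) = 0.80566.
State is unnormalized: ∫|ψ|² dx = 0.80566, and ∫ψ*·x²·ψ dx = 0.083229, so ⟨x²⟩ = 0.083229 / 0.80566.
⟨x²⟩ = 0.10331.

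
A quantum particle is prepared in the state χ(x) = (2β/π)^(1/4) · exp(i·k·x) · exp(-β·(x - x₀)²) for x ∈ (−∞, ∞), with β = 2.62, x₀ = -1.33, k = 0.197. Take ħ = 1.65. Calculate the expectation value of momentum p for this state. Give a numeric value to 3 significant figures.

p χ = −iħ dχ/dx; then ⟨p⟩ = ∫ χ*·(pχ) dx.
Gaussian moments (u = x − x₀): ∫u^(2j)·e^(−2βu²) du = (2j−1)!!/(4β)^j · √(π/(2β)), odd powers integrate to 0; here √(π/(2β)) = 0.77430. Derivatives: χ′ = (ik − 2βu)·χ, χ″ = ((ik − 2βu)² − 2β)·χ; the odd-in-u pieces drop out.
⟨p⟩ = 0.32505.

0.325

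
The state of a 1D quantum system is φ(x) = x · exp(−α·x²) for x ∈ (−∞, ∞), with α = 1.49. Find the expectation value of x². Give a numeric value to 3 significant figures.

0.503

⟨x²⟩ = ∫ x²·|φ|² dx / ∫|φ|² dx (integrals over the domain).
Expand each integrand as polynomial × e^(−2αx²) and use ∫x^(2j)·e^(−2αx²) dx = (2j−1)!!/(4α)^j · √(π/(2α)), odd powers → 0; here √(π/(2α)) = 1.0268.
State is unnormalized: ∫|φ|² dx = 0.17227, and ∫φ*·x²·φ dx = 0.086715, so ⟨x²⟩ = 0.086715 / 0.17227.
⟨x²⟩ = 0.50336.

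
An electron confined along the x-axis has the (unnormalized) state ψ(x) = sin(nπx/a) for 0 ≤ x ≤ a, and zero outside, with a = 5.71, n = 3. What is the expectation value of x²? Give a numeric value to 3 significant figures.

⟨x²⟩ = ∫ x²·|ψ|² dx / ∫|ψ|² dx (integrals over the domain).
With sin²θ = (1 − cos2θ)/2 on 0 ≤ x ≤ a: ∫sin²(nπx/a) dx = a/2, ∫x·sin²(nπx/a) dx = a²/4, ∫x²·sin²(nπx/a) dx = a³·(1/6 − 1/(4n²π²)); higher powers xᵏ the same way, integrating xᵏ·cos(2nπx/a) by parts.
State is unnormalized: ∫|ψ|² dx = 2.8550, and ∫ψ*·x²·ψ dx = 30.504, so ⟨x²⟩ = 30.504 / 2.8550.
⟨x²⟩ = 10.685.

10.7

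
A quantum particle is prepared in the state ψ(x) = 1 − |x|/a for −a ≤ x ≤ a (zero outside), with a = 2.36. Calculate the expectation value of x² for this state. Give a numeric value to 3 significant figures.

⟨x²⟩ = ∫ x²·|ψ|² dx / ∫|ψ|² dx (integrals over the domain).
ψ is even, so ∫ over [−a, a] = 2∫₀ᵃ with ψ = 1 − x/a there: ∫₀ᵃ (1 − x/a)² dx = a/3, ∫₀ᵃ x²(1 − x/a)² dx = a³/30, ∫₀ᵃ x⁴(1 − x/a)² dx = a⁵/105.
State is unnormalized: ∫|ψ|² dx = 1.5733, and ∫ψ*·x²·ψ dx = 0.87628, so ⟨x²⟩ = 0.87628 / 1.5733.
⟨x²⟩ = 0.55696.

0.557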